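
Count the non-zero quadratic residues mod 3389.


For prime p, the number of non-zero quadratic residues is (p-1)/2.
= (3389-1)/2
= 1694

1694


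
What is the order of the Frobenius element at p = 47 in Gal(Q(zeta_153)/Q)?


The Frobenius at p in Gal(Q(zeta_n)/Q) = (Z/nZ)* is the class of p, so its order is ord_153(47), the smallest k >= 1 with 47^k = 1 mod 153.
n = 153 = 3^2 * 17, phi(153) = 96; the order divides phi(n).
Divisors of 96: 1, 2, 3, 4, 6, 8, 12, 16, 24, 32, 48, 96
Repeated squaring mod 153: 47^1 = 47, 47^2 = 67, 47^4 = 52, 47^8 = 103, 47^16 = 52, 47^32 = 103, 47^64 = 52
Test divisors in increasing order:
  k=1: 47^1 = 47 mod 153
  k=2: 47^2 = 67 mod 153
  k=3: 47^3 = 67 * 47 = 89 mod 153
  k=4: 47^4 = 52 mod 153
  k=6: 47^6 = 52 * 67 = 118 mod 153
  k=8: 47^8 = 103 mod 153
  k=12: 47^12 = 103 * 52 = 1 mod 153  <- first divisor giving 1
Order = 12

12


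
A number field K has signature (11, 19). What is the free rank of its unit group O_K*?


By Dirichlet's unit theorem:
rank = r1 + r2 - 1
= 11 + 19 - 1
= 29

29


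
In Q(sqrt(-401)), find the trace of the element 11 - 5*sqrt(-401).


Tr(a + b*sqrt(d)) = (a + b*sqrt(d)) + (a - b*sqrt(d)) = 2a
= 2 * (11)
= 22

22


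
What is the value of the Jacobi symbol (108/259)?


Compute (108/259) via quadratic reciprocity:
  pull out 2: (2/259) = -1  (since 259 mod 8 = 3)
  pull out 2: (2/259) = -1  (since 259 mod 8 = 3)
  reciprocity: (27/259) -> -(259/27)
  reduce: (16/27)
  pull out 2: (2/27) = -1  (since 27 mod 8 = 3)
  pull out 2: (2/27) = -1  (since 27 mod 8 = 3)
  pull out 2: (2/27) = -1  (since 27 mod 8 = 3)
  pull out 2: (2/27) = -1  (since 27 mod 8 = 3)
  (1/27) = 1
Product of signs = -1

-1


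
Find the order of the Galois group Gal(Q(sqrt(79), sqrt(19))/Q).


The 2 square roots of distinct primes are multiplicatively independent over Q,
so [K:Q] = 2^2 and Gal(K/Q) is isomorphic to (Z/2Z)^2.
|Gal| = 2^2 = 4

4


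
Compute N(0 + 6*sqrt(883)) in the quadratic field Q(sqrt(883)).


N(a + b*sqrt(d)) = a^2 - d*b^2
= (0)^2 - (883)*(6)^2
= 0 - 31788
= -31788

-31788


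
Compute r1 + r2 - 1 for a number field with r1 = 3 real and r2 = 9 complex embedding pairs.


By Dirichlet's unit theorem:
rank = r1 + r2 - 1
= 3 + 9 - 1
= 11

11


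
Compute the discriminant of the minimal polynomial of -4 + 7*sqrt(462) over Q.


The element -4 + 7*sqrt(462) has minimal polynomial:
x^2 + 8*x - 22622
Discriminant = (8)^2 - 4*(-22622)
= 64 + 90488
= 90552

90552


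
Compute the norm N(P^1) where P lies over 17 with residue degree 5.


N(P^a) = p^(a*f)
= 17^(1*5)
= 17^5
= 1419857

1419857


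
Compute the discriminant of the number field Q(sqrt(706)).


For K = Q(sqrt(d)) with d squarefree: disc(K) = d if d = 1 mod 4, and disc(K) = 4d if d = 2 or 3 mod 4.
Here d = 706, and d mod 4 = 2.
d = 2 mod 4, not 1 (O_K = Z[sqrt(d)]), so disc(K) = 4d = 4 * (706) = 2824

2824


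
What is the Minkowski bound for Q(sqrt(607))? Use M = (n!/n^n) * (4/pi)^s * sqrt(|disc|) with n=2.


d = 607, d mod 4 = 3, so disc(K) = 4d = 2428; |disc(K)| = 2428
Real quadratic field, so n = 2, s = r2 = 0, r1 = 2
M = (n!/n^n) * (4/pi)^s * sqrt(|disc(K)|) = (2!/2^2) * (4/pi)^0 * sqrt(2428)
= 0.5 * 1.000000 * 49.274740
= 24.6374

24.6374


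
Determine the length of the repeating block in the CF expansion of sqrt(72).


Run the CF algorithm for sqrt(72).
a_0 = floor(sqrt(72)) = 8; set m_0=0, q_0=1.
Recurrence: m' = q*a - m,  q' = (d - m'^2)/q,  a' = floor((a_0 + m')/q').
  step 1: m=8, q=8, a=2
  step 2: m=8, q=1, a=16
a_2 = 2*a_0 = 16, so the period closes here.
sqrt(72) = [8; 2, 16]
Period length = 2

2


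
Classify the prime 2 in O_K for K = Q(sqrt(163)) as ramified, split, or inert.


K = Q(sqrt(163)). Since d mod 4 = 3, disc(K) = 652.
Check p | disc: 652 mod 2 = 0.
p divides disc, so p ramifies: (p) = P^2 with e=2, f=1, g=1.
Therefore p is ramified.

ramified


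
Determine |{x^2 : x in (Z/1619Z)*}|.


For prime p, the number of non-zero quadratic residues is (p-1)/2.
= (1619-1)/2
= 809

809


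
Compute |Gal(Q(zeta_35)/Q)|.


|Gal(Q(zeta_35)/Q)| = phi(35)
= 24

24


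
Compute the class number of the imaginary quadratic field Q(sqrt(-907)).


K = Q(sqrt(-907)). d mod 4 = 1, so D = disc(K) = d = -907
h(K) equals the number of primitive reduced positive-definite forms (a, b, c) = a*x^2 + b*x*y + c*y^2 with b^2 - 4ac = D,
where reduced means |b| <= a <= c, with b >= 0 whenever |b| = a or a = c, and primitive means gcd(a, b, c) = 1.
Reduced forces 3a^2 <= |D| = 907, so 1 <= a <= 17; b must have the parity of D, and c = (b^2 - D)/(4a) must be an integer >= a.
Enumerate a = 1..17, b in [-a, a]:
  a=1: (1, 1, 227)  [1]
  a=2..12: none
  a=13: (13, -9, 19), (13, 9, 19)  [2]
  a=14..17: none
Total reduced forms: 1 + 2 = 3
h = 3

3


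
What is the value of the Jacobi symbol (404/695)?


Compute (404/695) via quadratic reciprocity:
  pull out 2: (2/695) = +1  (since 695 mod 8 = 7)
  pull out 2: (2/695) = +1  (since 695 mod 8 = 7)
  reciprocity: (101/695) -> +(695/101)
  reduce: (89/101)
  reciprocity: (89/101) -> +(101/89)
  reduce: (12/89)
  pull out 2: (2/89) = +1  (since 89 mod 8 = 1)
  pull out 2: (2/89) = +1  (since 89 mod 8 = 1)
  reciprocity: (3/89) -> +(89/3)
  reduce: (2/3)
  pull out 2: (2/3) = -1  (since 3 mod 8 = 3)
  (1/3) = 1
Product of signs = -1

-1


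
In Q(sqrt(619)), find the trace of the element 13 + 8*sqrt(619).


Tr(a + b*sqrt(d)) = (a + b*sqrt(d)) + (a - b*sqrt(d)) = 2a
= 2 * (13)
= 26

26


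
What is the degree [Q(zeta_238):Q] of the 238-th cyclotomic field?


The degree equals Euler's totient phi(238).
238 = 2 * 7 * 17
phi(238) = 96

96


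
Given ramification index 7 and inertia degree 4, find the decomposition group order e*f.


|D_P| = e * f
= 7 * 4
= 28

28


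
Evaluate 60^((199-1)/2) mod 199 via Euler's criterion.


p = 199 is prime and the exponent is (p-1)/2 = 99, so by Euler's criterion 60^99 = (60/199) = +1 or -1 mod 199.
Compute by square-and-multiply:
  99 = 64 + 32 + 2 + 1 (binary 1100011)
  Repeated squaring mod 199: 60^1 = 60, 60^2 = 18, 60^4 = 125, 60^8 = 103, 60^16 = 62, 60^32 = 63, 60^64 = 188
  60^99 = 60^64 * 60^32 * 60^2 * 60^1 = 188 * 63 * 18 * 60 mod 199
    188 * 63 = 11844 = 103 mod 199
    103 * 18 = 1854 = 63 mod 199
    63 * 60 = 3780 = 198 mod 199
  60^99 = 198 mod 199
Result 198 = p - 1 = -1 mod 199: 60 is a quadratic non-residue mod 199. As a residue in [0, p-1] the value is 198.
60^99 mod 199 = 198

198


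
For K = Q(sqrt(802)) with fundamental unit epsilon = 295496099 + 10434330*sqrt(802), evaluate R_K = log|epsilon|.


epsilon = 295496099 + 10434330*sqrt(802)
= 5.9099e+08
R = ln(5.9099e+08)
= 20.1973

20.1973


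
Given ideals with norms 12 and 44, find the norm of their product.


N(IJ) = N(I) * N(J)
= 12 * 44
= 528

528


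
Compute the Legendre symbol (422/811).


p = 811 is prime, so compute (422/811) with the reciprocity algorithm (Jacobi-symbol steps: pull out 2s via (2/n), flip via reciprocity, reduce):
  pull out 2: (2/811) = -1  (since 811 mod 8 = 3)
  reciprocity: (211/811) -> -(811/211)
  reduce: (178/211)
  pull out 2: (2/211) = -1  (since 211 mod 8 = 3)
  reciprocity: (89/211) -> +(211/89)
  reduce: (33/89)
  reciprocity: (33/89) -> +(89/33)
  reduce: (23/33)
  reciprocity: (23/33) -> +(33/23)
  reduce: (10/23)
  pull out 2: (2/23) = +1  (since 23 mod 8 = 7)
  reciprocity: (5/23) -> +(23/5)
  reduce: (3/5)
  reciprocity: (3/5) -> +(5/3)
  reduce: (2/3)
  pull out 2: (2/3) = -1  (since 3 mod 8 = 3)
  (1/3) = 1
Product of signs = 1
(422/811) = 1

1


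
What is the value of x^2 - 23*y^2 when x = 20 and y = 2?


x^2 - d*y^2
= 20^2 - 23*2^2
= 400 - 92
= 308

308


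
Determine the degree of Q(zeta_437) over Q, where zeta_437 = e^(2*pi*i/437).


The degree equals Euler's totient phi(437).
437 = 19 * 23
phi(437) = 396

396


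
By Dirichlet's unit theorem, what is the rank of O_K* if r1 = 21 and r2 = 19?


By Dirichlet's unit theorem:
rank = r1 + r2 - 1
= 21 + 19 - 1
= 39

39


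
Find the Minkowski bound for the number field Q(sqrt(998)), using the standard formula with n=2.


d = 998, d mod 4 = 2, so disc(K) = 4d = 3992; |disc(K)| = 3992
Real quadratic field, so n = 2, s = r2 = 0, r1 = 2
M = (n!/n^n) * (4/pi)^s * sqrt(|disc(K)|) = (2!/2^2) * (4/pi)^0 * sqrt(3992)
= 0.5 * 1.000000 * 63.182276
= 31.5911

31.5911


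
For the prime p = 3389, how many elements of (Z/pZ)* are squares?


For prime p, the number of non-zero quadratic residues is (p-1)/2.
= (3389-1)/2
= 1694

1694


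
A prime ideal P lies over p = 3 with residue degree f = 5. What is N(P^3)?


N(P^a) = p^(a*f)
= 3^(3*5)
= 3^15
= 14348907

14348907


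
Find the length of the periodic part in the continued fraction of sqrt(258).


Run the CF algorithm for sqrt(258).
a_0 = floor(sqrt(258)) = 16; set m_0=0, q_0=1.
Recurrence: m' = q*a - m,  q' = (d - m'^2)/q,  a' = floor((a_0 + m')/q').
  step 1: m=16, q=2, a=16
  step 2: m=16, q=1, a=32
a_2 = 2*a_0 = 32, so the period closes here.
sqrt(258) = [16; 16, 32]
Period length = 2

2


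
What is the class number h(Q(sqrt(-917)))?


K = Q(sqrt(-917)). d mod 4 = 3, so D = disc(K) = 4d = -3668
h(K) equals the number of primitive reduced positive-definite forms (a, b, c) = a*x^2 + b*x*y + c*y^2 with b^2 - 4ac = D,
where reduced means |b| <= a <= c, with b >= 0 whenever |b| = a or a = c, and primitive means gcd(a, b, c) = 1.
Reduced forces 3a^2 <= |D| = 3668, so 1 <= a <= 34; b must have the parity of D, and c = (b^2 - D)/(4a) must be an integer >= a.
Enumerate a = 1..34, b in [-a, a]:
  a=1: (1, 0, 917)  [1]
  a=2: (2, 2, 459)  [1]
  a=3: (3, -2, 306), (3, 2, 306)  [2]
  a=4..5: none
  a=6: (6, -2, 153), (6, 2, 153)  [2]
  a=7: (7, 0, 131)  [1]
  a=8: none
  a=9: (9, -2, 102), (9, 2, 102)  [2]
  a=10..13: none
  a=14: (14, 14, 69)  [1]
  a=15..16: none
  a=17: (17, -2, 54), (17, 2, 54)  [2]
  a=18: (18, -2, 51), (18, 2, 51)  [2]
  a=19..20: none
  a=21: (21, -14, 46), (21, 14, 46)  [2]
  a=22: none
  a=23: (23, -14, 42), (23, 14, 42)  [2]
  a=24..26: none
  a=27: (27, -2, 34), (27, 2, 34)  [2]
  a=28..34: none
Total reduced forms: 1 + 1 + 2 + 2 + 1 + 2 + 1 + 2 + 2 + 2 + 2 + 2 = 20
h = 20

20


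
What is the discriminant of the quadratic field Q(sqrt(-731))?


For K = Q(sqrt(d)) with d squarefree: disc(K) = d if d = 1 mod 4, and disc(K) = 4d if d = 2 or 3 mod 4.
Here d = -731, and d mod 4 = 1.
d = 1 mod 4 (O_K = Z[(1+sqrt(d))/2]), so disc(K) = d = -731

-731


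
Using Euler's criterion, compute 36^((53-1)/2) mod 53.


p = 53 is prime and the exponent is (p-1)/2 = 26, so by Euler's criterion 36^26 = (36/53) = +1 or -1 mod 53.
Compute by square-and-multiply:
  26 = 16 + 8 + 2 (binary 11010)
  Repeated squaring mod 53: 36^1 = 36, 36^2 = 24, 36^4 = 46, 36^8 = 49, 36^16 = 16
  36^26 = 36^16 * 36^8 * 36^2 = 16 * 49 * 24 mod 53
    16 * 49 = 784 = 42 mod 53
    42 * 24 = 1008 = 1 mod 53
  36^26 = 1 mod 53
Result 1: 36 is a quadratic residue mod 53.
36^26 mod 53 = 1

1


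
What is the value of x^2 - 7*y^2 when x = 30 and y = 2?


x^2 - d*y^2
= 30^2 - 7*2^2
= 900 - 28
= 872

872


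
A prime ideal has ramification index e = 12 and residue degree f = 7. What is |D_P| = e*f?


|D_P| = e * f
= 12 * 7
= 84

84


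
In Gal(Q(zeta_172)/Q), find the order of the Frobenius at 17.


The Frobenius at p in Gal(Q(zeta_n)/Q) = (Z/nZ)* is the class of p, so its order is ord_172(17), the smallest k >= 1 with 17^k = 1 mod 172.
n = 172 = 2^2 * 43, phi(172) = 84; the order divides phi(n).
Divisors of 84: 1, 2, 3, 4, 6, 7, 12, 14, 21, 28, 42, 84
Repeated squaring mod 172: 17^1 = 17, 17^2 = 117, 17^4 = 101, 17^8 = 53, 17^16 = 57, 17^32 = 153, 17^64 = 17
Test divisors in increasing order:
  k=1: 17^1 = 17 mod 172
  k=2: 17^2 = 117 mod 172
  k=3: 17^3 = 117 * 17 = 97 mod 172
  k=4: 17^4 = 101 mod 172
  k=6: 17^6 = 101 * 117 = 121 mod 172
  k=7: 17^7 = 101 * 117 * 17 = 165 mod 172
  k=12: 17^12 = 53 * 101 = 21 mod 172
  k=14: 17^14 = 53 * 101 * 117 = 49 mod 172
  k=21: 17^21 = 57 * 101 * 17 = 1 mod 172  <- first divisor giving 1
Order = 21

21


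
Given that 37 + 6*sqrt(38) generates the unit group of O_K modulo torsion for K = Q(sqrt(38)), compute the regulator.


epsilon = 37 + 6*sqrt(38)
= 73.9865
R = ln(73.9865)
= 4.3039

4.3039


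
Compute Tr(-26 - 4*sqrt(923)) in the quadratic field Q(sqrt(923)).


Tr(a + b*sqrt(d)) = (a + b*sqrt(d)) + (a - b*sqrt(d)) = 2a
= 2 * (-26)
= -52

-52


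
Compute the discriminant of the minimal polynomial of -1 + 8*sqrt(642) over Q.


The element -1 + 8*sqrt(642) has minimal polynomial:
x^2 + 2*x - 41087
Discriminant = (2)^2 - 4*(-41087)
= 4 + 164348
= 164352

164352


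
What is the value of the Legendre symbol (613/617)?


p = 617 is prime, so compute (613/617) with the reciprocity algorithm (Jacobi-symbol steps: pull out 2s via (2/n), flip via reciprocity, reduce):
  reciprocity: (613/617) -> +(617/613)
  reduce: (4/613)
  pull out 2: (2/613) = -1  (since 613 mod 8 = 5)
  pull out 2: (2/613) = -1  (since 613 mod 8 = 5)
  (1/613) = 1
Product of signs = 1
(613/617) = 1

1


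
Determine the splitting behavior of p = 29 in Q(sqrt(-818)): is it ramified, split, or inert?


K = Q(sqrt(-818)). Since d mod 4 = 2, disc(K) = -3272.
Check p | disc: -3272 mod 29 = 5.
p does not divide disc. Compute Legendre symbol (d/p):
23^((29-1)/2) mod 29 = 1
(d/p) = 1, so p splits: (p) = P*P' with e=1, f=1, g=2.
Therefore p is split.

split


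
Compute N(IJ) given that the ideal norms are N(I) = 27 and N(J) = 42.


N(IJ) = N(I) * N(J)
= 27 * 42
= 1134

1134


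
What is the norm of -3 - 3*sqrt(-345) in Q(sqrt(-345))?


N(a + b*sqrt(d)) = a^2 - d*b^2
= (-3)^2 - (-345)*(-3)^2
= 9 + 3105
= 3114

3114


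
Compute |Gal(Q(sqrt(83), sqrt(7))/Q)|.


The 2 square roots of distinct primes are multiplicatively independent over Q,
so [K:Q] = 2^2 and Gal(K/Q) is isomorphic to (Z/2Z)^2.
|Gal| = 2^2 = 4

4


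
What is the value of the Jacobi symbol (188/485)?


Compute (188/485) via quadratic reciprocity:
  pull out 2: (2/485) = -1  (since 485 mod 8 = 5)
  pull out 2: (2/485) = -1  (since 485 mod 8 = 5)
  reciprocity: (47/485) -> +(485/47)
  reduce: (15/47)
  reciprocity: (15/47) -> -(47/15)
  reduce: (2/15)
  pull out 2: (2/15) = +1  (since 15 mod 8 = 7)
  (1/15) = 1
Product of signs = -1

-1


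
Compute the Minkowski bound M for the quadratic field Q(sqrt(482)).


d = 482, d mod 4 = 2, so disc(K) = 4d = 1928; |disc(K)| = 1928
Real quadratic field, so n = 2, s = r2 = 0, r1 = 2
M = (n!/n^n) * (4/pi)^s * sqrt(|disc(K)|) = (2!/2^2) * (4/pi)^0 * sqrt(1928)
= 0.5 * 1.000000 * 43.908997
= 21.9545

21.9545


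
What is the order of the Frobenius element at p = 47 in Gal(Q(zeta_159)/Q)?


The Frobenius at p in Gal(Q(zeta_n)/Q) = (Z/nZ)* is the class of p, so its order is ord_159(47), the smallest k >= 1 with 47^k = 1 mod 159.
n = 159 = 3 * 53, phi(159) = 104; the order divides phi(n).
Divisors of 104: 1, 2, 4, 8, 13, 26, 52, 104
Repeated squaring mod 159: 47^1 = 47, 47^2 = 142, 47^4 = 130, 47^8 = 46, 47^16 = 49, 47^32 = 16, 47^64 = 97
Test divisors in increasing order:
  k=1: 47^1 = 47 mod 159
  k=2: 47^2 = 142 mod 159
  k=4: 47^4 = 130 mod 159
  k=8: 47^8 = 46 mod 159
  k=13: 47^13 = 46 * 130 * 47 = 107 mod 159
  k=26: 47^26 = 49 * 46 * 142 = 1 mod 159  <- first divisor giving 1
Order = 26

26


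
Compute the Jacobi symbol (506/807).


Compute (506/807) via quadratic reciprocity:
  pull out 2: (2/807) = +1  (since 807 mod 8 = 7)
  reciprocity: (253/807) -> +(807/253)
  reduce: (48/253)
  pull out 2: (2/253) = -1  (since 253 mod 8 = 5)
  pull out 2: (2/253) = -1  (since 253 mod 8 = 5)
  pull out 2: (2/253) = -1  (since 253 mod 8 = 5)
  pull out 2: (2/253) = -1  (since 253 mod 8 = 5)
  reciprocity: (3/253) -> +(253/3)
  reduce: (1/3)
  (1/3) = 1
Product of signs = 1

1


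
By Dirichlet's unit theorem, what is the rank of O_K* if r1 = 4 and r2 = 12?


By Dirichlet's unit theorem:
rank = r1 + r2 - 1
= 4 + 12 - 1
= 15

15


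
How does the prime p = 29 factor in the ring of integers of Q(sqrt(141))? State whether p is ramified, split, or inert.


K = Q(sqrt(141)). Since d mod 4 = 1, disc(K) = 141.
Check p | disc: 141 mod 29 = 25.
p does not divide disc. Compute Legendre symbol (d/p):
25^((29-1)/2) mod 29 = 1
(d/p) = 1, so p splits: (p) = P*P' with e=1, f=1, g=2.
Therefore p is split.

split


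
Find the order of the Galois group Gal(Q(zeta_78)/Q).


|Gal(Q(zeta_78)/Q)| = phi(78)
= 24

24


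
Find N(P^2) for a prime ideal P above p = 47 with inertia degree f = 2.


N(P^a) = p^(a*f)
= 47^(2*2)
= 47^4
= 4879681

4879681


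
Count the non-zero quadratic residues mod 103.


For prime p, the number of non-zero quadratic residues is (p-1)/2.
= (103-1)/2
= 51

51


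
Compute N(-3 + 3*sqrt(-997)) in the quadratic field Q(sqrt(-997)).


N(a + b*sqrt(d)) = a^2 - d*b^2
= (-3)^2 - (-997)*(3)^2
= 9 + 8973
= 8982

8982


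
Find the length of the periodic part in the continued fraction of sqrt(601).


Run the CF algorithm for sqrt(601).
a_0 = floor(sqrt(601)) = 24; set m_0=0, q_0=1.
Recurrence: m' = q*a - m,  q' = (d - m'^2)/q,  a' = floor((a_0 + m')/q').
  step 1: m=24, q=25, a=1
  step 2: m=1, q=24, a=1
  step 3: m=23, q=3, a=15
  step 4: m=22, q=39, a=1
  step 5: m=17, q=8, a=5
  step 6: m=23, q=9, a=5
  step 7: m=22, q=13, a=3
  step 8: m=17, q=24, a=1
  step 9: m=7, q=23, a=1
  step 10: m=16, q=15, a=2
  step 11: m=14, q=27, a=1
  step 12: m=13, q=16, a=2
  step 13: m=19, q=15, a=2
  step 14: m=11, q=32, a=1
  step 15: m=21, q=5, a=9
  step 16: m=24, q=5, a=9
  step 17: m=21, q=32, a=1
  step 18: m=11, q=15, a=2
  step 19: m=19, q=16, a=2
  step 20: m=13, q=27, a=1
  step 21: m=14, q=15, a=2
  step 22: m=16, q=23, a=1
  step 23: m=7, q=24, a=1
  step 24: m=17, q=13, a=3
  step 25: m=22, q=9, a=5
  step 26: m=23, q=8, a=5
  step 27: m=17, q=39, a=1
  step 28: m=22, q=3, a=15
  step 29: m=23, q=24, a=1
  step 30: m=1, q=25, a=1
  step 31: m=24, q=1, a=48
a_31 = 2*a_0 = 48, so the period closes here.
sqrt(601) = [24; 1, 1, 15, 1, 5, 5, 3, 1, 1, 2, 1, 2, 2, 1, 9, 9, 1, 2, 2, 1, 2, 1, 1, 3, 5, 5, 1, 15, 1, 1, 48]
Period length = 31

31


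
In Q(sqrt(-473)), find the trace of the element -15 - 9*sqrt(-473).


Tr(a + b*sqrt(d)) = (a + b*sqrt(d)) + (a - b*sqrt(d)) = 2a
= 2 * (-15)
= -30

-30


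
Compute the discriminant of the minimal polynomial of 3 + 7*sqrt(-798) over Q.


The element 3 + 7*sqrt(-798) has minimal polynomial:
x^2 - 6*x + 39111
Discriminant = (-6)^2 - 4*(39111)
= 36 - 156444
= -156408

-156408


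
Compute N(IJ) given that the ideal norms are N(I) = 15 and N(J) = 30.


N(IJ) = N(I) * N(J)
= 15 * 30
= 450

450


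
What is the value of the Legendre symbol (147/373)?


p = 373 is prime, so compute (147/373) with the reciprocity algorithm (Jacobi-symbol steps: pull out 2s via (2/n), flip via reciprocity, reduce):
  reciprocity: (147/373) -> +(373/147)
  reduce: (79/147)
  reciprocity: (79/147) -> -(147/79)
  reduce: (68/79)
  pull out 2: (2/79) = +1  (since 79 mod 8 = 7)
  pull out 2: (2/79) = +1  (since 79 mod 8 = 7)
  reciprocity: (17/79) -> +(79/17)
  reduce: (11/17)
  reciprocity: (11/17) -> +(17/11)
  reduce: (6/11)
  pull out 2: (2/11) = -1  (since 11 mod 8 = 3)
  reciprocity: (3/11) -> -(11/3)
  reduce: (2/3)
  pull out 2: (2/3) = -1  (since 3 mod 8 = 3)
  (1/3) = 1
Product of signs = 1
(147/373) = 1

1


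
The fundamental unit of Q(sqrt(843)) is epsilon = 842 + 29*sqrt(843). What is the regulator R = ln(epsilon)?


epsilon = 842 + 29*sqrt(843)
= 1683.9994
R = ln(1683.9994)
= 7.4289

7.4289


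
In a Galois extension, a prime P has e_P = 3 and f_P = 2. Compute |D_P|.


|D_P| = e * f
= 3 * 2
= 6

6


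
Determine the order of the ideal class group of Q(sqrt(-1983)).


K = Q(sqrt(-1983)). d mod 4 = 1, so D = disc(K) = d = -1983
h(K) equals the number of primitive reduced positive-definite forms (a, b, c) = a*x^2 + b*x*y + c*y^2 with b^2 - 4ac = D,
where reduced means |b| <= a <= c, with b >= 0 whenever |b| = a or a = c, and primitive means gcd(a, b, c) = 1.
Reduced forces 3a^2 <= |D| = 1983, so 1 <= a <= 25; b must have the parity of D, and c = (b^2 - D)/(4a) must be an integer >= a.
Enumerate a = 1..25, b in [-a, a]:
  a=1: (1, 1, 496)  [1]
  a=2: (2, -1, 248), (2, 1, 248)  [2]
  a=3: (3, 3, 166)  [1]
  a=4: (4, -1, 124), (4, 1, 124)  [2]
  a=5: none
  a=6: (6, -3, 83), (6, 3, 83)  [2]
  a=7: none
  a=8: (8, -1, 62), (8, 1, 62)  [2]
  a=9..11: none
  a=12: (12, -9, 43), (12, 9, 43)  [2]
  a=13..15: none
  a=16: (16, -1, 31), (16, 1, 31)  [2]
  a=17..22: none
  a=23: (23, -15, 24), (23, 15, 24)  [2]
  a=24..25: none
Total reduced forms: 1 + 2 + 1 + 2 + 2 + 2 + 2 + 2 + 2 = 16
h = 16

16


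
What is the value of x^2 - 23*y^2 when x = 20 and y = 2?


x^2 - d*y^2
= 20^2 - 23*2^2
= 400 - 92
= 308

308


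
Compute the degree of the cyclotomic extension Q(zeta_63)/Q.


The degree equals Euler's totient phi(63).
63 = 3^2 * 7
phi(63) = 36

36


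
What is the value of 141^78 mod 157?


p = 157 is prime and the exponent is (p-1)/2 = 78, so by Euler's criterion 141^78 = (141/157) = +1 or -1 mod 157.
Compute by square-and-multiply:
  78 = 64 + 8 + 4 + 2 (binary 1001110)
  Repeated squaring mod 157: 141^1 = 141, 141^2 = 99, 141^4 = 67, 141^8 = 93, 141^16 = 14, 141^32 = 39, 141^64 = 108
  141^78 = 141^64 * 141^8 * 141^4 * 141^2 = 108 * 93 * 67 * 99 mod 157
    108 * 93 = 10044 = 153 mod 157
    153 * 67 = 10251 = 46 mod 157
    46 * 99 = 4554 = 1 mod 157
  141^78 = 1 mod 157
Result 1: 141 is a quadratic residue mod 157.
141^78 mod 157 = 1

1


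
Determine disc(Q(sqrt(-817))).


For K = Q(sqrt(d)) with d squarefree: disc(K) = d if d = 1 mod 4, and disc(K) = 4d if d = 2 or 3 mod 4.
Here d = -817, and d mod 4 = 3.
d = 3 mod 4, not 1 (O_K = Z[sqrt(d)]), so disc(K) = 4d = 4 * (-817) = -3268

-3268


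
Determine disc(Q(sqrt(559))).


For K = Q(sqrt(d)) with d squarefree: disc(K) = d if d = 1 mod 4, and disc(K) = 4d if d = 2 or 3 mod 4.
Here d = 559, and d mod 4 = 3.
d = 3 mod 4, not 1 (O_K = Z[sqrt(d)]), so disc(K) = 4d = 4 * (559) = 2236

2236


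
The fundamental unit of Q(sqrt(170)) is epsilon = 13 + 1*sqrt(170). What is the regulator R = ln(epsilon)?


epsilon = 13 + 1*sqrt(170)
= 26.0384
R = ln(26.0384)
= 3.2596

3.2596


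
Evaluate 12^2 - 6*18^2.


x^2 - d*y^2
= 12^2 - 6*18^2
= 144 - 1944
= -1800

-1800


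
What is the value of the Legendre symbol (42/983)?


p = 983 is prime, so compute (42/983) with the reciprocity algorithm (Jacobi-symbol steps: pull out 2s via (2/n), flip via reciprocity, reduce):
  pull out 2: (2/983) = +1  (since 983 mod 8 = 7)
  reciprocity: (21/983) -> +(983/21)
  reduce: (17/21)
  reciprocity: (17/21) -> +(21/17)
  reduce: (4/17)
  pull out 2: (2/17) = +1  (since 17 mod 8 = 1)
  pull out 2: (2/17) = +1  (since 17 mod 8 = 1)
  (1/17) = 1
Product of signs = 1
(42/983) = 1

1


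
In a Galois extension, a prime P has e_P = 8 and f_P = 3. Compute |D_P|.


|D_P| = e * f
= 8 * 3
= 24

24


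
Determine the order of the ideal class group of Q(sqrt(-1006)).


K = Q(sqrt(-1006)). d mod 4 = 2, so D = disc(K) = 4d = -4024
h(K) equals the number of primitive reduced positive-definite forms (a, b, c) = a*x^2 + b*x*y + c*y^2 with b^2 - 4ac = D,
where reduced means |b| <= a <= c, with b >= 0 whenever |b| = a or a = c, and primitive means gcd(a, b, c) = 1.
Reduced forces 3a^2 <= |D| = 4024, so 1 <= a <= 36; b must have the parity of D, and c = (b^2 - D)/(4a) must be an integer >= a.
Enumerate a = 1..36, b in [-a, a]:
  a=1: (1, 0, 1006)  [1]
  a=2: (2, 0, 503)  [1]
  a=3..4: none
  a=5: (5, -4, 202), (5, 4, 202)  [2]
  a=6: none
  a=7: (7, -6, 145), (7, 6, 145)  [2]
  a=8..9: none
  a=10: (10, -4, 101), (10, 4, 101)  [2]
  a=11..13: none
  a=14: (14, -8, 73), (14, 8, 73)  [2]
  a=15..18: none
  a=19: (19, -2, 53), (19, 2, 53)  [2]
  a=20..22: none
  a=23: (23, -22, 49), (23, 22, 49)  [2]
  a=24: none
  a=25: (25, -24, 46), (25, 24, 46)  [2]
  a=26..28: none
  a=29: (29, -6, 35), (29, 6, 35)  [2]
  a=30..34: none
  a=35: (35, -34, 37), (35, 34, 37)  [2]
  a=36: none
Total reduced forms: 1 + 1 + 2 + 2 + 2 + 2 + 2 + 2 + 2 + 2 + 2 = 20
h = 20

20


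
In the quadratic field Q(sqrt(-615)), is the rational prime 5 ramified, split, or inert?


K = Q(sqrt(-615)). Since d mod 4 = 1, disc(K) = -615.
Check p | disc: -615 mod 5 = 0.
p divides disc, so p ramifies: (p) = P^2 with e=2, f=1, g=1.
Therefore p is ramified.

ramified


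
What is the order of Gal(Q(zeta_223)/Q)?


|Gal(Q(zeta_223)/Q)| = phi(223)
= 222

222


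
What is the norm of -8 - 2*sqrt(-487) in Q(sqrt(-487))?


N(a + b*sqrt(d)) = a^2 - d*b^2
= (-8)^2 - (-487)*(-2)^2
= 64 + 1948
= 2012

2012


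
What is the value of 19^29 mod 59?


p = 59 is prime and the exponent is (p-1)/2 = 29, so by Euler's criterion 19^29 = (19/59) = +1 or -1 mod 59.
Compute by square-and-multiply:
  29 = 16 + 8 + 4 + 1 (binary 11101)
  Repeated squaring mod 59: 19^1 = 19, 19^2 = 7, 19^4 = 49, 19^8 = 41, 19^16 = 29
  19^29 = 19^16 * 19^8 * 19^4 * 19^1 = 29 * 41 * 49 * 19 mod 59
    29 * 41 = 1189 = 9 mod 59
    9 * 49 = 441 = 28 mod 59
    28 * 19 = 532 = 1 mod 59
  19^29 = 1 mod 59
Result 1: 19 is a quadratic residue mod 59.
19^29 mod 59 = 1

1


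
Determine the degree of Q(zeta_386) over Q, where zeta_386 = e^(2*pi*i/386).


The degree equals Euler's totient phi(386).
386 = 2 * 193
phi(386) = 192

192


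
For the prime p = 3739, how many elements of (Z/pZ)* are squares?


For prime p, the number of non-zero quadratic residues is (p-1)/2.
= (3739-1)/2
= 1869

1869


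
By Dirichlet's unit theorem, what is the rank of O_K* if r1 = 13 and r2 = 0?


By Dirichlet's unit theorem:
rank = r1 + r2 - 1
= 13 + 0 - 1
= 12

12


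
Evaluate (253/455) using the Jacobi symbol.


Compute (253/455) via quadratic reciprocity:
  reciprocity: (253/455) -> +(455/253)
  reduce: (202/253)
  pull out 2: (2/253) = -1  (since 253 mod 8 = 5)
  reciprocity: (101/253) -> +(253/101)
  reduce: (51/101)
  reciprocity: (51/101) -> +(101/51)
  reduce: (50/51)
  pull out 2: (2/51) = -1  (since 51 mod 8 = 3)
  reciprocity: (25/51) -> +(51/25)
  reduce: (1/25)
  (1/25) = 1
Product of signs = 1

1


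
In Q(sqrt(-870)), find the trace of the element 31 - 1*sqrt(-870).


Tr(a + b*sqrt(d)) = (a + b*sqrt(d)) + (a - b*sqrt(d)) = 2a
= 2 * (31)
= 62

62


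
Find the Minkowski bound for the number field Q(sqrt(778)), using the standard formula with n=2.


d = 778, d mod 4 = 2, so disc(K) = 4d = 3112; |disc(K)| = 3112
Real quadratic field, so n = 2, s = r2 = 0, r1 = 2
M = (n!/n^n) * (4/pi)^s * sqrt(|disc(K)|) = (2!/2^2) * (4/pi)^0 * sqrt(3112)
= 0.5 * 1.000000 * 55.785303
= 27.8927

27.8927


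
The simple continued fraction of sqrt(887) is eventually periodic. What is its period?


Run the CF algorithm for sqrt(887).
a_0 = floor(sqrt(887)) = 29; set m_0=0, q_0=1.
Recurrence: m' = q*a - m,  q' = (d - m'^2)/q,  a' = floor((a_0 + m')/q').
  step 1: m=29, q=46, a=1
  step 2: m=17, q=13, a=3
  step 3: m=22, q=31, a=1
  step 4: m=9, q=26, a=1
  step 5: m=17, q=23, a=2
  step 6: m=29, q=2, a=29
  step 7: m=29, q=23, a=2
  step 8: m=17, q=26, a=1
  step 9: m=9, q=31, a=1
  step 10: m=22, q=13, a=3
  step 11: m=17, q=46, a=1
  step 12: m=29, q=1, a=58
a_12 = 2*a_0 = 58, so the period closes here.
sqrt(887) = [29; 1, 3, 1, 1, 2, 29, 2, 1, 1, 3, 1, 58]
Period length = 12

12


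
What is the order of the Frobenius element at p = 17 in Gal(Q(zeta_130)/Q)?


The Frobenius at p in Gal(Q(zeta_n)/Q) = (Z/nZ)* is the class of p, so its order is ord_130(17), the smallest k >= 1 with 17^k = 1 mod 130.
n = 130 = 2 * 5 * 13, phi(130) = 48; the order divides phi(n).
Divisors of 48: 1, 2, 3, 4, 6, 8, 12, 16, 24, 48
Repeated squaring mod 130: 17^1 = 17, 17^2 = 29, 17^4 = 61, 17^8 = 81, 17^16 = 61, 17^32 = 81
Test divisors in increasing order:
  k=1: 17^1 = 17 mod 130
  k=2: 17^2 = 29 mod 130
  k=3: 17^3 = 29 * 17 = 103 mod 130
  k=4: 17^4 = 61 mod 130
  k=6: 17^6 = 61 * 29 = 79 mod 130
  k=8: 17^8 = 81 mod 130
  k=12: 17^12 = 81 * 61 = 1 mod 130  <- first divisor giving 1
Order = 12

12


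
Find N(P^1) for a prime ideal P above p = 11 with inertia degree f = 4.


N(P^a) = p^(a*f)
= 11^(1*4)
= 11^4
= 14641

14641


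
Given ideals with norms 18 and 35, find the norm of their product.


N(IJ) = N(I) * N(J)
= 18 * 35
= 630

630


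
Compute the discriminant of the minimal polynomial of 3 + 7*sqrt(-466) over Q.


The element 3 + 7*sqrt(-466) has minimal polynomial:
x^2 - 6*x + 22843
Discriminant = (-6)^2 - 4*(22843)
= 36 - 91372
= -91336

-91336


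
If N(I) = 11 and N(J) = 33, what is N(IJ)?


N(IJ) = N(I) * N(J)
= 11 * 33
= 363

363


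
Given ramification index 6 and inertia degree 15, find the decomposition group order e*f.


|D_P| = e * f
= 6 * 15
= 90

90


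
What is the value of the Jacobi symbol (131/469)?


Compute (131/469) via quadratic reciprocity:
  reciprocity: (131/469) -> +(469/131)
  reduce: (76/131)
  pull out 2: (2/131) = -1  (since 131 mod 8 = 3)
  pull out 2: (2/131) = -1  (since 131 mod 8 = 3)
  reciprocity: (19/131) -> -(131/19)
  reduce: (17/19)
  reciprocity: (17/19) -> +(19/17)
  reduce: (2/17)
  pull out 2: (2/17) = +1  (since 17 mod 8 = 1)
  (1/17) = 1
Product of signs = -1

-1


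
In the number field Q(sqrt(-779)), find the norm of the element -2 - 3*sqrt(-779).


N(a + b*sqrt(d)) = a^2 - d*b^2
= (-2)^2 - (-779)*(-3)^2
= 4 + 7011
= 7015

7015


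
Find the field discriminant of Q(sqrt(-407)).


For K = Q(sqrt(d)) with d squarefree: disc(K) = d if d = 1 mod 4, and disc(K) = 4d if d = 2 or 3 mod 4.
Here d = -407, and d mod 4 = 1.
d = 1 mod 4 (O_K = Z[(1+sqrt(d))/2]), so disc(K) = d = -407

-407


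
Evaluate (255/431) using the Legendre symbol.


p = 431 is prime, so compute (255/431) with the reciprocity algorithm (Jacobi-symbol steps: pull out 2s via (2/n), flip via reciprocity, reduce):
  reciprocity: (255/431) -> -(431/255)
  reduce: (176/255)
  pull out 2: (2/255) = +1  (since 255 mod 8 = 7)
  pull out 2: (2/255) = +1  (since 255 mod 8 = 7)
  pull out 2: (2/255) = +1  (since 255 mod 8 = 7)
  pull out 2: (2/255) = +1  (since 255 mod 8 = 7)
  reciprocity: (11/255) -> -(255/11)
  reduce: (2/11)
  pull out 2: (2/11) = -1  (since 11 mod 8 = 3)
  (1/11) = 1
Product of signs = -1
(255/431) = -1

-1


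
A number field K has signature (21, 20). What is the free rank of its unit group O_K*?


By Dirichlet's unit theorem:
rank = r1 + r2 - 1
= 21 + 20 - 1
= 40

40


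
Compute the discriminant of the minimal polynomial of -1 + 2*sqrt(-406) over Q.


The element -1 + 2*sqrt(-406) has minimal polynomial:
x^2 + 2*x + 1625
Discriminant = (2)^2 - 4*(1625)
= 4 - 6500
= -6496

-6496


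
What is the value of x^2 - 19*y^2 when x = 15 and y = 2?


x^2 - d*y^2
= 15^2 - 19*2^2
= 225 - 76
= 149

149


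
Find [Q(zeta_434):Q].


The degree equals Euler's totient phi(434).
434 = 2 * 7 * 31
phi(434) = 180

180


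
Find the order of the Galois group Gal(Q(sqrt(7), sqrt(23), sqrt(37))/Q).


The 3 square roots of distinct primes are multiplicatively independent over Q,
so [K:Q] = 2^3 and Gal(K/Q) is isomorphic to (Z/2Z)^3.
|Gal| = 2^3 = 8

8


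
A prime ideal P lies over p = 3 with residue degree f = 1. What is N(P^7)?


N(P^a) = p^(a*f)
= 3^(7*1)
= 3^7
= 2187

2187


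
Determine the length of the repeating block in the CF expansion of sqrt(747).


Run the CF algorithm for sqrt(747).
a_0 = floor(sqrt(747)) = 27; set m_0=0, q_0=1.
Recurrence: m' = q*a - m,  q' = (d - m'^2)/q,  a' = floor((a_0 + m')/q').
  step 1: m=27, q=18, a=3
  step 2: m=27, q=1, a=54
a_2 = 2*a_0 = 54, so the period closes here.
sqrt(747) = [27; 3, 54]
Period length = 2

2


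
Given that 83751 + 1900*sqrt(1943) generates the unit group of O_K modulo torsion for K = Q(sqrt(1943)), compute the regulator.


epsilon = 83751 + 1900*sqrt(1943)
= 167502.0000
R = ln(167502.0000)
= 12.0288

12.0288


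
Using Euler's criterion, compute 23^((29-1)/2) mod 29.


p = 29 is prime and the exponent is (p-1)/2 = 14, so by Euler's criterion 23^14 = (23/29) = +1 or -1 mod 29.
Compute by square-and-multiply:
  14 = 8 + 4 + 2 (binary 1110)
  Repeated squaring mod 29: 23^1 = 23, 23^2 = 7, 23^4 = 20, 23^8 = 23
  23^14 = 23^8 * 23^4 * 23^2 = 23 * 20 * 7 mod 29
    23 * 20 = 460 = 25 mod 29
    25 * 7 = 175 = 1 mod 29
  23^14 = 1 mod 29
Result 1: 23 is a quadratic residue mod 29.
23^14 mod 29 = 1

1


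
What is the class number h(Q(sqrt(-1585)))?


K = Q(sqrt(-1585)). d mod 4 = 3, so D = disc(K) = 4d = -6340
h(K) equals the number of primitive reduced positive-definite forms (a, b, c) = a*x^2 + b*x*y + c*y^2 with b^2 - 4ac = D,
where reduced means |b| <= a <= c, with b >= 0 whenever |b| = a or a = c, and primitive means gcd(a, b, c) = 1.
Reduced forces 3a^2 <= |D| = 6340, so 1 <= a <= 45; b must have the parity of D, and c = (b^2 - D)/(4a) must be an integer >= a.
Enumerate a = 1..45, b in [-a, a]:
  a=1: (1, 0, 1585)  [1]
  a=2: (2, 2, 793)  [1]
  a=3..4: none
  a=5: (5, 0, 317)  [1]
  a=6: none
  a=7: (7, -4, 227), (7, 4, 227)  [2]
  a=8..9: none
  a=10: (10, 10, 161)  [1]
  a=11..12: none
  a=13: (13, -2, 122), (13, 2, 122)  [2]
  a=14: (14, -10, 115), (14, 10, 115)  [2]
  a=15..16: none
  a=17: (17, -16, 97), (17, 16, 97)  [2]
  a=18: none
  a=19: (19, -14, 86), (19, 14, 86)  [2]
  a=20..22: none
  a=23: (23, -10, 70), (23, 10, 70)  [2]
  a=24..25: none
  a=26: (26, -2, 61), (26, 2, 61)  [2]
  a=27..33: none
  a=34: (34, -18, 49), (34, 18, 49)  [2]
  a=35: (35, -10, 46), (35, 10, 46)  [2]
  a=36..37: none
  a=38: (38, -14, 43), (38, 14, 43)  [2]
  a=39..45: none
Total reduced forms: 1 + 1 + 1 + 2 + 1 + 2 + 2 + 2 + 2 + 2 + 2 + 2 + 2 + 2 = 24
h = 24

24


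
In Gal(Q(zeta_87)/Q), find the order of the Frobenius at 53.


The Frobenius at p in Gal(Q(zeta_n)/Q) = (Z/nZ)* is the class of p, so its order is ord_87(53), the smallest k >= 1 with 53^k = 1 mod 87.
n = 87 = 3 * 29, phi(87) = 56; the order divides phi(n).
Divisors of 56: 1, 2, 4, 7, 8, 14, 28, 56
Repeated squaring mod 87: 53^1 = 53, 53^2 = 25, 53^4 = 16, 53^8 = 82, 53^16 = 25, 53^32 = 16
Test divisors in increasing order:
  k=1: 53^1 = 53 mod 87
  k=2: 53^2 = 25 mod 87
  k=4: 53^4 = 16 mod 87
  k=7: 53^7 = 16 * 25 * 53 = 59 mod 87
  k=8: 53^8 = 82 mod 87
  k=14: 53^14 = 82 * 16 * 25 = 1 mod 87  <- first divisor giving 1
Order = 14

14


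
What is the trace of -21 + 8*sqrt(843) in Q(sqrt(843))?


Tr(a + b*sqrt(d)) = (a + b*sqrt(d)) + (a - b*sqrt(d)) = 2a
= 2 * (-21)
= -42

-42


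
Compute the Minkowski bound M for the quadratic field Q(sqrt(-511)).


d = -511, d mod 4 = 1, so disc(K) = d = -511; |disc(K)| = 511
Imaginary quadratic field, so n = 2, s = r2 = 1, r1 = 0
M = (n!/n^n) * (4/pi)^s * sqrt(|disc(K)|) = (2!/2^2) * (4/pi)^1 * sqrt(511)
= 0.5 * 1.273240 * 22.605309
= 14.3910

14.3910


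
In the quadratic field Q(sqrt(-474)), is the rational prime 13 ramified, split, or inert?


K = Q(sqrt(-474)). Since d mod 4 = 2, disc(K) = -1896.
Check p | disc: -1896 mod 13 = 2.
p does not divide disc. Compute Legendre symbol (d/p):
7^((13-1)/2) mod 13 = -1
(d/p) = -1, so p is inert: (p) stays prime with e=1, f=2, g=1.
Therefore p is inert.

inert


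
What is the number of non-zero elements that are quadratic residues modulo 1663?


For prime p, the number of non-zero quadratic residues is (p-1)/2.
= (1663-1)/2
= 831

831


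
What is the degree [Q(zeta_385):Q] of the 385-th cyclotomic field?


The degree equals Euler's totient phi(385).
385 = 5 * 7 * 11
phi(385) = 240

240


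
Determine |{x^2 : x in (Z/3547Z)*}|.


For prime p, the number of non-zero quadratic residues is (p-1)/2.
= (3547-1)/2
= 1773

1773


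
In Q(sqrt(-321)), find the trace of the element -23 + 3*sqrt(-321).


Tr(a + b*sqrt(d)) = (a + b*sqrt(d)) + (a - b*sqrt(d)) = 2a
= 2 * (-23)
= -46

-46


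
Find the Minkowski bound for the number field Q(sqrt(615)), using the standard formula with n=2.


d = 615, d mod 4 = 3, so disc(K) = 4d = 2460; |disc(K)| = 2460
Real quadratic field, so n = 2, s = r2 = 0, r1 = 2
M = (n!/n^n) * (4/pi)^s * sqrt(|disc(K)|) = (2!/2^2) * (4/pi)^0 * sqrt(2460)
= 0.5 * 1.000000 * 49.598387
= 24.7992

24.7992


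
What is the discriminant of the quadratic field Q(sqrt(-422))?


For K = Q(sqrt(d)) with d squarefree: disc(K) = d if d = 1 mod 4, and disc(K) = 4d if d = 2 or 3 mod 4.
Here d = -422, and d mod 4 = 2.
d = 2 mod 4, not 1 (O_K = Z[sqrt(d)]), so disc(K) = 4d = 4 * (-422) = -1688

-1688


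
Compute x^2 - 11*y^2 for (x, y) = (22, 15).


x^2 - d*y^2
= 22^2 - 11*15^2
= 484 - 2475
= -1991

-1991


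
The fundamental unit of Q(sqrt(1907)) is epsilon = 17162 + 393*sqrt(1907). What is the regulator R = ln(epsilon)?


epsilon = 17162 + 393*sqrt(1907)
= 34324.0000
R = ln(34324.0000)
= 10.4436

10.4436


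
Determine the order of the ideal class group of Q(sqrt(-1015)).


K = Q(sqrt(-1015)). d mod 4 = 1, so D = disc(K) = d = -1015
h(K) equals the number of primitive reduced positive-definite forms (a, b, c) = a*x^2 + b*x*y + c*y^2 with b^2 - 4ac = D,
where reduced means |b| <= a <= c, with b >= 0 whenever |b| = a or a = c, and primitive means gcd(a, b, c) = 1.
Reduced forces 3a^2 <= |D| = 1015, so 1 <= a <= 18; b must have the parity of D, and c = (b^2 - D)/(4a) must be an integer >= a.
Enumerate a = 1..18, b in [-a, a]:
  a=1: (1, 1, 254)  [1]
  a=2: (2, -1, 127), (2, 1, 127)  [2]
  a=3: none
  a=4: (4, -3, 64), (4, 3, 64)  [2]
  a=5: (5, 5, 52)  [1]
  a=6: none
  a=7: (7, 7, 38)  [1]
  a=8: (8, -3, 32), (8, 3, 32)  [2]
  a=9: none
  a=10: (10, -5, 26), (10, 5, 26)  [2]
  a=11..12: none
  a=13: (13, -5, 20), (13, 5, 20)  [2]
  a=14: (14, -7, 19), (14, 7, 19)  [2]
  a=15: none
  a=16: (16, 3, 16)  [1]
  a=17..18: none
Total reduced forms: 1 + 2 + 2 + 1 + 1 + 2 + 2 + 2 + 2 + 1 = 16
h = 16

16


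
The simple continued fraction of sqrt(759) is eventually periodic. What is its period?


Run the CF algorithm for sqrt(759).
a_0 = floor(sqrt(759)) = 27; set m_0=0, q_0=1.
Recurrence: m' = q*a - m,  q' = (d - m'^2)/q,  a' = floor((a_0 + m')/q').
  step 1: m=27, q=30, a=1
  step 2: m=3, q=25, a=1
  step 3: m=22, q=11, a=4
  step 4: m=22, q=25, a=1
  step 5: m=3, q=30, a=1
  step 6: m=27, q=1, a=54
a_6 = 2*a_0 = 54, so the period closes here.
sqrt(759) = [27; 1, 1, 4, 1, 1, 54]
Period length = 6

6


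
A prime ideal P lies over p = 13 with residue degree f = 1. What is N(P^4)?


N(P^a) = p^(a*f)
= 13^(4*1)
= 13^4
= 28561

28561


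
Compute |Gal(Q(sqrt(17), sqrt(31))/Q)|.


The 2 square roots of distinct primes are multiplicatively independent over Q,
so [K:Q] = 2^2 and Gal(K/Q) is isomorphic to (Z/2Z)^2.
|Gal| = 2^2 = 4

4


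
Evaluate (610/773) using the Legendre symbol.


p = 773 is prime, so compute (610/773) with the reciprocity algorithm (Jacobi-symbol steps: pull out 2s via (2/n), flip via reciprocity, reduce):
  pull out 2: (2/773) = -1  (since 773 mod 8 = 5)
  reciprocity: (305/773) -> +(773/305)
  reduce: (163/305)
  reciprocity: (163/305) -> +(305/163)
  reduce: (142/163)
  pull out 2: (2/163) = -1  (since 163 mod 8 = 3)
  reciprocity: (71/163) -> -(163/71)
  reduce: (21/71)
  reciprocity: (21/71) -> +(71/21)
  reduce: (8/21)
  pull out 2: (2/21) = -1  (since 21 mod 8 = 5)
  pull out 2: (2/21) = -1  (since 21 mod 8 = 5)
  pull out 2: (2/21) = -1  (since 21 mod 8 = 5)
  (1/21) = 1
Product of signs = 1
(610/773) = 1

1


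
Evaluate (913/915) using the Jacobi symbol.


Compute (913/915) via quadratic reciprocity:
  reciprocity: (913/915) -> +(915/913)
  reduce: (2/913)
  pull out 2: (2/913) = +1  (since 913 mod 8 = 1)
  (1/913) = 1
Product of signs = 1

1


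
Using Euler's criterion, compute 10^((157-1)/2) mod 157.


p = 157 is prime and the exponent is (p-1)/2 = 78, so by Euler's criterion 10^78 = (10/157) = +1 or -1 mod 157.
Compute by square-and-multiply:
  78 = 64 + 8 + 4 + 2 (binary 1001110)
  Repeated squaring mod 157: 10^1 = 10, 10^2 = 100, 10^4 = 109, 10^8 = 106, 10^16 = 89, 10^32 = 71, 10^64 = 17
  10^78 = 10^64 * 10^8 * 10^4 * 10^2 = 17 * 106 * 109 * 100 mod 157
    17 * 106 = 1802 = 75 mod 157
    75 * 109 = 8175 = 11 mod 157
    11 * 100 = 1100 = 1 mod 157
  10^78 = 1 mod 157
Result 1: 10 is a quadratic residue mod 157.
10^78 mod 157 = 1

1
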